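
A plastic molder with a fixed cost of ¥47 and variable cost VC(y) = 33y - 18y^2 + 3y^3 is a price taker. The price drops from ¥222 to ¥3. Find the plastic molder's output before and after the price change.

Output falls from 7 to 0 (the firm shuts down)

MC = 33 - 36y + 9y^2; the shutdown threshold is min AVC = ¥6 (at y = 3).
At P = ¥222 ≥ min AVC, set P = MC on the rising branch: y = 7.
At P = ¥3 < min AVC = ¥6, price no longer covers variable cost at any output, so the firm shuts down: y = 0.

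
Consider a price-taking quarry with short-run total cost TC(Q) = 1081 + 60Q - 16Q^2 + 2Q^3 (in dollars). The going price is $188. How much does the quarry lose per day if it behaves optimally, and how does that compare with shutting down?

AVC = 60 - 16Q + 2Q^2; min AVC = $28 at Q = 4. Since P = $188 ≥ min AVC, the firm produces.
With MC = 60 - 32Q + 6Q^2, P = MC on the upward-sloping part at Q* = 8.
TR = 188·8 = 1504. TC = 1081 + 480 = 1561. Profit = 1504 − 1561 = -$57.
Shutting down would mean losing the fixed cost of $1081, so operating at a loss of $57 is better by $1024.

Profit = -$57 at Q = 8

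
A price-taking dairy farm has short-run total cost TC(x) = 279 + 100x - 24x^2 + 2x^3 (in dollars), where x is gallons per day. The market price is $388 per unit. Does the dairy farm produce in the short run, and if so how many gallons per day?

From TC, MC = TC'(x) = 100 - 48x + 6x^2 and AVC = VC/x = 100 - 24x + 2x^2.
The AVC parabola has its vertex at x = 24/4 = 6, where AVC = 100 - 24·6 + 2·6^2 = $28.
Since P = $388 ≥ min AVC = $28, price covers variable cost and the firm should produce.
Solving P = MC: -288 - 48x + 6x^2 = 0 ⇒ x = -4 or 12. On the upward-sloping branch, x* = 12.
Check: AVC at x = 12 is $100 ≤ P, so revenue covers variable cost.
Profit = P·x − TC = 388·12 − 1479 = $3177.

Produce at x = 12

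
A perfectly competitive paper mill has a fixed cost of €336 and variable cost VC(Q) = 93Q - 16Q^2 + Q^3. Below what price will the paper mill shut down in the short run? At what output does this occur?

The shutdown price is the minimum of AVC. VC = 93Q - 16Q^2 + Q^3, so AVC = 93 - 16Q + Q^2.
dAVC/dQ = -16 + 2Q = 0 gives Q = 8. min AVC = 93 - 16·8 + 8^2 = 29.
So the shutdown price is €29.

€29 per unit, at Q = 8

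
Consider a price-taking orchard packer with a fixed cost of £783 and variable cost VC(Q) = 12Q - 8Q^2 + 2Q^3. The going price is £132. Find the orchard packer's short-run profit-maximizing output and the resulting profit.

AVC = 12 - 8Q + 2Q^2; min AVC = £4 at Q = 2. Since P = £132 ≥ min AVC, the firm produces.
With MC = 12 - 16Q + 6Q^2, P = MC on the upward-sloping part at Q* = 6.
TR = 132·6 = 792. TC = 783 + 216 = 999. Profit = 792 − 999 = -£207.
Shutting down would mean losing the fixed cost of £783, so operating at a loss of £207 is better by £576.

Profit = -£207 at Q = 6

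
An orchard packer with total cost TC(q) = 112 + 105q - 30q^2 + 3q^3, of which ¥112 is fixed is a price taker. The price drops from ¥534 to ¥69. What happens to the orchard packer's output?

Output falls from 11 to 6

MC = 105 - 60q + 9q^2; the shutdown threshold is min AVC = ¥30 (at q = 5).
At P = ¥534 ≥ min AVC, set P = MC on the rising branch: q = 11.
At P = ¥69 ≥ min AVC, set P = MC: q = 6. The firm stays open but cuts output.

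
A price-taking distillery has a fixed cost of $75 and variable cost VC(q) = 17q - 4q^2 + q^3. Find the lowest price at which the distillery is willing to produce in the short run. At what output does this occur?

The shutdown price is the minimum of AVC. VC = 17q - 4q^2 + q^3, so AVC = 17 - 4q + q^2.
dAVC/dq = -4 + 2q = 0 gives q = 2. min AVC = 17 - 4·2 + 2^2 = 13.
For P < $13 the firm produces nothing.

$13 per unit, at q = 2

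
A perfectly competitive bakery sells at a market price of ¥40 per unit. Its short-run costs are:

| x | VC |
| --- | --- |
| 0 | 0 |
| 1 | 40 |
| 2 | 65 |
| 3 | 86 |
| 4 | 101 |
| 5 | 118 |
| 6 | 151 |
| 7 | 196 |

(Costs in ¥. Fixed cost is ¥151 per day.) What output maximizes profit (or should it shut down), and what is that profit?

x = 6; profit = -¥62

Tabulate TR − TC: x=0: -151; x=1: -151; x=2: -136; x=3: -117; x=4: -92; x=5: -69; x=6: -62; x=7: -67.
Profit is maximized at x = 6. AVC there is 151/6 = ¥25.17 ≤ P, so producing beats shutting down (which would give -¥151).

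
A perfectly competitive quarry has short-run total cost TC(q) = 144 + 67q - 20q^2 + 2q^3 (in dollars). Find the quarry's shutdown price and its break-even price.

AVC = 67 - 20q + 2q^2; minimized at q = 5, giving min AVC = $17. That is the shutdown price.
ATC = 144/q + 67 - 20q + 2q^2. Setting dATC/dq = −144/q^2 − 20 + 4q = 0 gives q = 6 (since 4·6^3 − 20·6^2 = 144).
min ATC = 144/6 + 67 − 20·6 + 2·6^2 = $43. That is the break-even price.
Between these two prices the firm operates at a loss; above $43 it earns a profit.

Shutdown price = $17; break-even price = $43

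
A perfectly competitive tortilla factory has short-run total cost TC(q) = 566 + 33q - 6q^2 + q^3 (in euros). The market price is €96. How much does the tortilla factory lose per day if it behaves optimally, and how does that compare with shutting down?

AVC = 33 - 6q + q^2; min AVC = €24 at q = 3. Since P = €96 ≥ min AVC, the firm produces.
With MC = 33 - 12q + 3q^2, P = MC on the upward-sloping part at q* = 7.
TR = 96·7 = 672. TC = 566 + 280 = 846. Profit = 672 − 846 = -€174.
Shutting down would mean losing the fixed cost of €566, so operating at a loss of €174 is better by €392.

Profit = -€174 at q = 7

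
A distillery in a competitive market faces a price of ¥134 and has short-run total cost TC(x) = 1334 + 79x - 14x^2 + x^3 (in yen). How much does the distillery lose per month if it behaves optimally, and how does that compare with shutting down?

AVC = 79 - 14x + x^2; min AVC = ¥30 at x = 7. Since P = ¥134 ≥ min AVC, the firm produces.
MC = 79 - 28x + 3x^2. Setting P = MC and taking the root on the rising branch gives x* = 11.
TR = 134·11 = 1474. TC = 1334 + 506 = 1840. Profit = 1474 − 1840 = -¥366.
By producing, the firm covers all variable cost plus ¥968 of fixed cost; shutting down would lose the full ¥1334.

Profit = -¥366 at x = 11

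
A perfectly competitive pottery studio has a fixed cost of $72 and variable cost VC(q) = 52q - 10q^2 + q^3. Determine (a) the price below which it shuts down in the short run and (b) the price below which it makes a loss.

Shutdown price = $27; break-even price = $40

AVC = 52 - 10q + q^2; minimized at q = 5, giving min AVC = $27. That is the shutdown price.
ATC = 72/q + 52 - 10q + q^2. Setting dATC/dq = −72/q^2 − 10 + 2q = 0 gives q = 6 (since 2·6^3 − 10·6^2 = 72).
min ATC = 72/6 + 52 − 10·6 + 6^2 = $40. That is the break-even price.
Between these two prices the firm operates at a loss; above $40 it earns a profit.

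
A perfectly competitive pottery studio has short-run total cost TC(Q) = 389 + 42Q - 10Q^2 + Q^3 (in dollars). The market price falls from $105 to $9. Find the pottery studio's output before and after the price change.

Output falls from 9 to 0 (the firm shuts down)

AVC = 42 - 10Q + Q^2, minimized at Q = 5 where min AVC = $17. MC = 42 - 20Q + 3Q^2.
With P = $105 above the shutdown price, P = MC gives Q = 9.
At P = $9 < min AVC = $17, price no longer covers variable cost at any output, so the firm shuts down: Q = 0.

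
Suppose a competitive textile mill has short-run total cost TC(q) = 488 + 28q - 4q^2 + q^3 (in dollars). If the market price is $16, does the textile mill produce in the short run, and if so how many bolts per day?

Strip out fixed cost: VC = 28q - 4q^2 + q^3. Then AVC = 28 - 4q + q^2 and MC = 28 - 8q + 3q^2.
The AVC parabola has its vertex at q = 4/2 = 2, where AVC = 28 - 4·2 + 2^2 = $24.
P = $16 lies below min AVC = $24; no output level covers variable cost.
Best response: produce nothing and absorb the $488 fixed cost.

Shut down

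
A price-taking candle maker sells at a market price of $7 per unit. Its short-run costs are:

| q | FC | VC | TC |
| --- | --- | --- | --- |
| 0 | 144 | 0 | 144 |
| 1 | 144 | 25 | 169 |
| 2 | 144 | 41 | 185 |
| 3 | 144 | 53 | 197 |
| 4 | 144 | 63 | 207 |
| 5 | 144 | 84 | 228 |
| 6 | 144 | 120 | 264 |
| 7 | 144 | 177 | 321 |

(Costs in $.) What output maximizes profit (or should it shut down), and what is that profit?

q = 0 (shut down); profit = -$144

Tabulate TR − TC: q=0: -144; q=1: -162; q=2: -171; q=3: -176; q=4: -179; q=5: -193; q=6: -222; q=7: -272.
Profit is highest at q = 0. Equivalently, the lowest AVC in the table is 63/4 ≈ $15.75 at q = 4, and P = $7 falls below it — price never covers variable cost, so the firm shuts down and loses only its fixed cost.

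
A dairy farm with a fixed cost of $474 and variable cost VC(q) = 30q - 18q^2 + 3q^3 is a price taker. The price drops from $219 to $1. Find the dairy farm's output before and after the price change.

AVC = 30 - 18q + 3q^2, minimized at q = 3 where min AVC = $3. MC = 30 - 36q + 9q^2.
At P = $219 ≥ min AVC, set P = MC on the rising branch: q = 7.
At P = $1 < min AVC = $3, price no longer covers variable cost at any output, so the firm shuts down: q = 0.

Output falls from 7 to 0 (the firm shuts down)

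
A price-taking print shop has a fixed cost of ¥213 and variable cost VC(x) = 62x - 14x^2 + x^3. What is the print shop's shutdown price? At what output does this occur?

The firm shuts down when price falls below the minimum of average variable cost. AVC = VC/x = 62 - 14x + x^2.
At the minimum of AVC, MC = AVC. MC = 62 - 28x + 3x^2; setting MC = AVC gives 2x^2 - 14x = 0, so x = 7. min AVC = 13.
The firm shuts down for any P below ¥13.

¥13 per unit, at x = 7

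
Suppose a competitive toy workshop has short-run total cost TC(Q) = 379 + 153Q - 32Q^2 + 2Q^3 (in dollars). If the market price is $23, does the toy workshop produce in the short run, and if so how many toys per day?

Strip out fixed cost: VC = 153Q - 32Q^2 + 2Q^3. Then AVC = 153 - 32Q + 2Q^2 and MC = 153 - 64Q + 6Q^2.
AVC hits its minimum where MC = AVC, at Q = 8, giving min AVC = 153 - 32·8 + 2·8^2 = $25.
With P < min AVC ($23 < $25), every unit sold adds to the loss.
Shutting down limits the loss to fixed cost, $379.

Shut down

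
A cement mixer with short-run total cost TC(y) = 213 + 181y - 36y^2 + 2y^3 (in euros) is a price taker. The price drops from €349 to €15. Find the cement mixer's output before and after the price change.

MC = 181 - 72y + 6y^2; the shutdown threshold is min AVC = €19 (at y = 9).
At P = €349 ≥ min AVC, set P = MC on the rising branch: y = 14.
At P = €15 < min AVC = €19, price no longer covers variable cost at any output, so the firm shuts down: y = 0.

Output falls from 14 to 0 (the firm shuts down)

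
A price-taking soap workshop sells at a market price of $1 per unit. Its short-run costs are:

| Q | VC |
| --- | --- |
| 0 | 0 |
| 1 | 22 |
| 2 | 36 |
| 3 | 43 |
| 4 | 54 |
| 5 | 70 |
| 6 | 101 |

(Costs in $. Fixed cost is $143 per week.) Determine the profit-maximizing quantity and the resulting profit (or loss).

Compute π = P·Q − TC at each output: Q=0: -143; Q=1: -164; Q=2: -177; Q=3: -183; Q=4: -193; Q=5: -208; Q=6: -238.
Profit is highest at Q = 0. Equivalently, the lowest AVC in the table is 54/4 ≈ $13.50 at Q = 4, and P = $1 falls below it — price never covers variable cost, so the firm shuts down and loses only its fixed cost.

Q = 0 (shut down); profit = -$143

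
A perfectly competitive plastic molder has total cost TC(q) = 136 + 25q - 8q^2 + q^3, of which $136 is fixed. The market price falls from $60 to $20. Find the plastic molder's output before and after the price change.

AVC = 25 - 8q + q^2, minimized at q = 4 where min AVC = $9. MC = 25 - 16q + 3q^2.
At P = $60 ≥ min AVC, set P = MC on the rising branch: q = 7.
At P = $20 ≥ min AVC, set P = MC: q = 5. The firm stays open but cuts output.

Output falls from 7 to 5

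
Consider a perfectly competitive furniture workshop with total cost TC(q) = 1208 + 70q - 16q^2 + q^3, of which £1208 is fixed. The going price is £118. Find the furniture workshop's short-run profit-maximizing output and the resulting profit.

Profit = -£56 at q = 12

AVC = 70 - 16q + q^2 has its minimum £6 at q = 8; price £118 clears that bar, so the firm operates.
With MC = 70 - 32q + 3q^2, P = MC on the upward-sloping part at q* = 12.
TR = 118·12 = 1416. TC = 1208 + 264 = 1472. Profit = 1416 − 1472 = -£56.
Shutting down would mean losing the fixed cost of £1208, so operating at a loss of £56 is better by £1152.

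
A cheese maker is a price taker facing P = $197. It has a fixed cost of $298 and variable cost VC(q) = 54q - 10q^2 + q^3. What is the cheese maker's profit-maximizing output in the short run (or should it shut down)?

Produce at q = 11

Variable cost is VC = 54q - 10q^2 + q^3, so AVC = VC/q = 54 - 10q + q^2 and MC = dTC/dq = 54 - 20q + 3q^2.
AVC is minimized where dAVC/dq = -10 + 2q = 0, at q = 5; min AVC = 54 - 10·5 + 5^2 = $29.
Since P = $197 ≥ min AVC = $29, price covers variable cost and the firm should produce.
Set P = MC: 197 = 54 - 20q + 3q^2 → -143 - 20q + 3q^2 = 0. The roots are q = -13/3 and q = 11; the profit-maximizing output is on the rising part of MC, so q* = 11.
Check: AVC at q = 11 is $65 ≤ P, so revenue covers variable cost.
Profit = P·q − TC = 197·11 − 1013 = $1154.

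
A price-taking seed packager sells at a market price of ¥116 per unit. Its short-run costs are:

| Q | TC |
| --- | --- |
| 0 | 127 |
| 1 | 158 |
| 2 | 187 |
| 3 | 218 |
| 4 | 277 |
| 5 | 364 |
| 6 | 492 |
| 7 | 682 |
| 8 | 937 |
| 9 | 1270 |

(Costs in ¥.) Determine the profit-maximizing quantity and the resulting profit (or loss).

Profit at each row (π = 116Q − TC): Q=0: -127; Q=1: -42; Q=2: 45; Q=3: 130; Q=4: 187; Q=5: 216; Q=6: 204; Q=7: 130; Q=8: -9; Q=9: -226.
Profit is maximized at Q = 5. AVC there is 237/5 = ¥47.40 ≤ P, so producing beats shutting down (which would give -¥127).

Q = 5; profit = ¥216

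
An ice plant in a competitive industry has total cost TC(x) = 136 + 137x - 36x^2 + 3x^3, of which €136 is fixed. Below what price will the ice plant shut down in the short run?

€29 per unit

The firm shuts down when price falls below the minimum of average variable cost. AVC = VC/x = 137 - 36x + 3x^2.
dAVC/dx = -36 + 6x = 0 gives x = 6. min AVC = 137 - 36·6 + 3·6^2 = 29.
So the shutdown price is €29.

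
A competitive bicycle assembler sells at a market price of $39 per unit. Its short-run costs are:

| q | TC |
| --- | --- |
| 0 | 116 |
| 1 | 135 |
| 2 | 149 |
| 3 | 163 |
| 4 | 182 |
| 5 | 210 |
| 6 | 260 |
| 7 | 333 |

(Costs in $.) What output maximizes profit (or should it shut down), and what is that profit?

Profit at each row (π = 39q − TC): q=0: -116; q=1: -96; q=2: -71; q=3: -46; q=4: -26; q=5: -15; q=6: -26; q=7: -60.
Profit is maximized at q = 5. AVC there is 94/5 = $18.80 ≤ P, so producing beats shutting down (which would give -$116).

q = 5; profit = -$15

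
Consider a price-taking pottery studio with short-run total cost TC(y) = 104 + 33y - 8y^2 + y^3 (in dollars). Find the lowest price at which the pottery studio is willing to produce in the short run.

The firm shuts down when price falls below the minimum of average variable cost. AVC = VC/y = 33 - 8y + y^2.
At the minimum of AVC, MC = AVC. MC = 33 - 16y + 3y^2; setting MC = AVC gives 2y^2 - 8y = 0, so y = 4. min AVC = 17.
For P < $17 the firm produces nothing.

$17 per unit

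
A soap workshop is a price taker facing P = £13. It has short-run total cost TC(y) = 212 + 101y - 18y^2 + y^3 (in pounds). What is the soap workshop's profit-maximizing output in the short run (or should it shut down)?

Shut down

From TC, MC = TC'(y) = 101 - 36y + 3y^2 and AVC = VC/y = 101 - 18y + y^2.
AVC is minimized where dAVC/dy = -18 + 2y = 0, at y = 9; min AVC = 101 - 18·9 + 9^2 = £20.
With P < min AVC (£13 < £20), every unit sold adds to the loss.
Best response: produce nothing and absorb the £212 fixed cost.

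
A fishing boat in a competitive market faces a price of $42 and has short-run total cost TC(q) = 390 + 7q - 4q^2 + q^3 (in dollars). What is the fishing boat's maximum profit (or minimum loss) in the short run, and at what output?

AVC = 7 - 4q + q^2 has its minimum $3 at q = 2; price $42 clears that bar, so the firm operates.
MC = 7 - 8q + 3q^2. Setting P = MC and taking the root on the rising branch gives q* = 5.
TR = 42·5 = 210. TC = 390 + 60 = 450. Profit = 210 − 450 = -$240.
That loss of $240 beats the $390 the firm would lose by shutting down; producing recovers $150 of fixed cost.

Profit = -$240 at q = 5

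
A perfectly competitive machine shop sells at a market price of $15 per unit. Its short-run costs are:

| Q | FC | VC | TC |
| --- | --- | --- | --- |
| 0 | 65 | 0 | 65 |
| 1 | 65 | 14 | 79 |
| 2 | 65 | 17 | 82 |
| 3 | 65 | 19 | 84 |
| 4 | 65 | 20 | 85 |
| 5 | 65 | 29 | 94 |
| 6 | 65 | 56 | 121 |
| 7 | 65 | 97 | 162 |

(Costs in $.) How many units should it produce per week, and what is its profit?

Q = 5; profit = -$19

Profit at each row (π = 15Q − TC): Q=0: -65; Q=1: -64; Q=2: -52; Q=3: -39; Q=4: -25; Q=5: -19; Q=6: -31; Q=7: -57.
Profit is maximized at Q = 5. AVC there is 29/5 = $5.80 ≤ P, so producing beats shutting down (which would give -$65).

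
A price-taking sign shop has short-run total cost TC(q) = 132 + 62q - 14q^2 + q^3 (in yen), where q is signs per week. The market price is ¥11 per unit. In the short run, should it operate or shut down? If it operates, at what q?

Shut down

Variable cost is VC = 62q - 14q^2 + q^3, so AVC = VC/q = 62 - 14q + q^2 and MC = dTC/dq = 62 - 28q + 3q^2.
AVC is minimized where dAVC/dq = -14 + 2q = 0, at q = 7; min AVC = 62 - 14·7 + 7^2 = ¥13.
P = ¥11 lies below min AVC = ¥13; no output level covers variable cost.
Best response: produce nothing and absorb the ¥132 fixed cost.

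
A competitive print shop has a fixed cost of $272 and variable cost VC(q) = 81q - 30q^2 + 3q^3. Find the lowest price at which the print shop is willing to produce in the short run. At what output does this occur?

$6 per unit, at q = 5

Short-run supply begins at min AVC. From VC = 81q - 30q^2 + 3q^3, AVC = 81 - 30q + 3q^2.
dAVC/dq = -30 + 6q = 0 gives q = 5. min AVC = 81 - 30·5 + 3·5^2 = 6.
The firm shuts down for any P below $6.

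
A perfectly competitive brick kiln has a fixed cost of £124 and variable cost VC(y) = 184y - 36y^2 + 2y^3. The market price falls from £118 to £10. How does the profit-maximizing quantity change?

Output falls from 11 to 0 (the firm shuts down)

MC = 184 - 72y + 6y^2; the shutdown threshold is min AVC = £22 (at y = 9).
At P = £118 ≥ min AVC, set P = MC on the rising branch: y = 11.
At P = £10 < min AVC = £22, price no longer covers variable cost at any output, so the firm shuts down: y = 0.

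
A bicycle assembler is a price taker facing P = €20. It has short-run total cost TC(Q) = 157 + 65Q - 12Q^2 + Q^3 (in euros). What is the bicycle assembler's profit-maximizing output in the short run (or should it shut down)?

Strip out fixed cost: VC = 65Q - 12Q^2 + Q^3. Then AVC = 65 - 12Q + Q^2 and MC = 65 - 24Q + 3Q^2.
AVC is minimized where dAVC/dQ = -12 + 2Q = 0, at Q = 6; min AVC = 65 - 12·6 + 6^2 = €29.
With P < min AVC (€20 < €29), every unit sold adds to the loss.
Shutting down limits the loss to fixed cost, €157.

Shut down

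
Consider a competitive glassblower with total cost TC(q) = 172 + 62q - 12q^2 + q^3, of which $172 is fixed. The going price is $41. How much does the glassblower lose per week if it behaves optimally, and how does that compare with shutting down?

Profit = -$74 at q = 7

AVC = 62 - 12q + q^2 has its minimum $26 at q = 6; price $41 clears that bar, so the firm operates.
MC = 62 - 24q + 3q^2. Setting P = MC and taking the root on the rising branch gives q* = 7.
TR = 41·7 = 287. TC = 172 + 189 = 361. Profit = 287 − 361 = -$74.
That loss of $74 beats the $172 the firm would lose by shutting down; producing recovers $98 of fixed cost.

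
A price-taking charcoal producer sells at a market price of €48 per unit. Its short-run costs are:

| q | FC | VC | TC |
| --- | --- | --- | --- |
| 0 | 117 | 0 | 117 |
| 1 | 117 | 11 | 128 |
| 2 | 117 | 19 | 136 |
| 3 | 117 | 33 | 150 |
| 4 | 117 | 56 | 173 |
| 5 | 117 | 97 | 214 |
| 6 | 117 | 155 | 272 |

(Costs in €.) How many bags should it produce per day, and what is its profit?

q = 5; profit = €26

Profit at each row (π = 48q − TC): q=0: -117; q=1: -80; q=2: -40; q=3: -6; q=4: 19; q=5: 26; q=6: 16.
Profit is maximized at q = 5. AVC there is 97/5 = €19.40 ≤ P, so producing beats shutting down (which would give -€117).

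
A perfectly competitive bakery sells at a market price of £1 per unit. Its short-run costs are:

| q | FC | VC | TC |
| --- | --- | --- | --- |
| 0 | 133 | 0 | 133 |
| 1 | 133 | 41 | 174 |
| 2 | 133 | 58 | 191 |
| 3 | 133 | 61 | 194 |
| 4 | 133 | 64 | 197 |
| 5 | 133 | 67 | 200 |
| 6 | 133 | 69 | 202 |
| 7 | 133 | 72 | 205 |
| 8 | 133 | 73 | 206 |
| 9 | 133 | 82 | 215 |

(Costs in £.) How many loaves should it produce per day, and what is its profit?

Compute π = P·q − TC at each output: q=0: -133; q=1: -173; q=2: -189; q=3: -191; q=4: -193; q=5: -195; q=6: -196; q=7: -198; q=8: -198; q=9: -206.
Profit is highest at q = 0. Equivalently, the lowest AVC in the table is 82/9 ≈ £9.11 at q = 9, and P = £1 falls below it — price never covers variable cost, so the firm shuts down and loses only its fixed cost.

q = 0 (shut down); profit = -£133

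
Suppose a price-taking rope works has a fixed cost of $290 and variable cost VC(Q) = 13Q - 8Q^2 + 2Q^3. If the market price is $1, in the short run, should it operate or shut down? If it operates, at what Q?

Shut down

From TC, MC = TC'(Q) = 13 - 16Q + 6Q^2 and AVC = VC/Q = 13 - 8Q + 2Q^2.
AVC hits its minimum where MC = AVC, at Q = 2, giving min AVC = 13 - 8·2 + 2·2^2 = $5.
With P < min AVC ($1 < $5), every unit sold adds to the loss.
Best response: produce nothing and absorb the $290 fixed cost.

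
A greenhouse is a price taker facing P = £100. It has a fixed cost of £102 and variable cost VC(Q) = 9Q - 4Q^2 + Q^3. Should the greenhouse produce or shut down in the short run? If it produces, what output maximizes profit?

Produce at Q = 7

From TC, MC = TC'(Q) = 9 - 8Q + 3Q^2 and AVC = VC/Q = 9 - 4Q + Q^2.
AVC is minimized where dAVC/dQ = -4 + 2Q = 0, at Q = 2; min AVC = 9 - 4·2 + 2^2 = £5.
Since P = £100 ≥ min AVC = £5, price covers variable cost and the firm should produce.
Set P = MC: 100 = 9 - 8Q + 3Q^2 → -91 - 8Q + 3Q^2 = 0. The roots are Q = -13/3 and Q = 7; the profit-maximizing output is on the rising part of MC, so Q* = 7.
Check: AVC at Q = 7 is £30 ≤ P, so revenue covers variable cost.
Profit = P·Q − TC = 100·7 − 312 = £388.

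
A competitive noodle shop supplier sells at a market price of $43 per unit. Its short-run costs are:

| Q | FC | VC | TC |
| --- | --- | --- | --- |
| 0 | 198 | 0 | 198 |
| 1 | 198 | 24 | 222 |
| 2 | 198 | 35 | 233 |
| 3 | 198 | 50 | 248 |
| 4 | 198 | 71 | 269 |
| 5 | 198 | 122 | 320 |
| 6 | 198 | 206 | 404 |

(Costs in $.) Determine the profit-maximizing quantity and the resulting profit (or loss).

Q = 4; profit = -$97

Tabulate TR − TC: Q=0: -198; Q=1: -179; Q=2: -147; Q=3: -119; Q=4: -97; Q=5: -105; Q=6: -146.
Profit is maximized at Q = 4. AVC there is 71/4 = $17.75 ≤ P, so producing beats shutting down (which would give -$198).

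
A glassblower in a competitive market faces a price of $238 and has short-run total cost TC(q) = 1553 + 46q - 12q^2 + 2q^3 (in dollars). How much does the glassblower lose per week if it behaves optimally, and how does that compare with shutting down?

Profit = -$273 at q = 8

AVC = 46 - 12q + 2q^2; min AVC = $28 at q = 3. Since P = $238 ≥ min AVC, the firm produces.
MC = 46 - 24q + 6q^2. Setting P = MC and taking the root on the rising branch gives q* = 8.
TR = 238·8 = 1904. TC = 1553 + 624 = 2177. Profit = 1904 − 2177 = -$273.
Shutting down would mean losing the fixed cost of $1553, so operating at a loss of $273 is better by $1280.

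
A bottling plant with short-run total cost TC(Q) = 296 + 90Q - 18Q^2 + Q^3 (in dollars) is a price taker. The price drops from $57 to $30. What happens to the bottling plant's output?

Output falls from 11 to 10

AVC = 90 - 18Q + Q^2, minimized at Q = 9 where min AVC = $9. MC = 90 - 36Q + 3Q^2.
With P = $57 above the shutdown price, P = MC gives Q = 11.
At P = $30 ≥ min AVC, set P = MC: Q = 10. The firm stays open but cuts output.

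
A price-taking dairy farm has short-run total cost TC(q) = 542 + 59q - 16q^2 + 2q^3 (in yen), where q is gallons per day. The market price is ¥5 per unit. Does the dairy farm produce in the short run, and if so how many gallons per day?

Shut down

Variable cost is VC = 59q - 16q^2 + 2q^3, so AVC = VC/q = 59 - 16q + 2q^2 and MC = dTC/dq = 59 - 32q + 6q^2.
AVC hits its minimum where MC = AVC, at q = 4, giving min AVC = 59 - 16·4 + 2·4^2 = ¥27.
Since P = ¥5 < min AVC = ¥27, price fails to cover variable cost at any output.
Shutting down limits the loss to fixed cost, ¥542.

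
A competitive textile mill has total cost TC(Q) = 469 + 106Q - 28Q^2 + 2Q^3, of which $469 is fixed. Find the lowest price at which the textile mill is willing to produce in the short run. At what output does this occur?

Short-run supply begins at min AVC. From VC = 106Q - 28Q^2 + 2Q^3, AVC = 106 - 28Q + 2Q^2.
dAVC/dQ = -28 + 4Q = 0 gives Q = 7. min AVC = 106 - 28·7 + 2·7^2 = 8.
So the shutdown price is $8.

$8 per unit, at Q = 7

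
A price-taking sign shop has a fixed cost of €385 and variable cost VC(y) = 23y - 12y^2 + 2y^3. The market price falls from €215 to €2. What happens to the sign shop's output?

AVC = 23 - 12y + 2y^2, minimized at y = 3 where min AVC = €5. MC = 23 - 24y + 6y^2.
With P = €215 above the shutdown price, P = MC gives y = 8.
At P = €2 < min AVC = €5, price no longer covers variable cost at any output, so the firm shuts down: y = 0.

Output falls from 8 to 0 (the firm shuts down)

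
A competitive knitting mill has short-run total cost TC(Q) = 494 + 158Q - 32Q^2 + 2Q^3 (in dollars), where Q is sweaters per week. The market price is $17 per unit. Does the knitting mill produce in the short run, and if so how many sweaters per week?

Shut down

Strip out fixed cost: VC = 158Q - 32Q^2 + 2Q^3. Then AVC = 158 - 32Q + 2Q^2 and MC = 158 - 64Q + 6Q^2.
AVC is minimized where dAVC/dQ = -32 + 4Q = 0, at Q = 8; min AVC = 158 - 32·8 + 2·8^2 = $30.
Since P = $17 < min AVC = $30, price fails to cover variable cost at any output.
The firm minimizes its loss by shutting down and losing only its fixed cost of $494.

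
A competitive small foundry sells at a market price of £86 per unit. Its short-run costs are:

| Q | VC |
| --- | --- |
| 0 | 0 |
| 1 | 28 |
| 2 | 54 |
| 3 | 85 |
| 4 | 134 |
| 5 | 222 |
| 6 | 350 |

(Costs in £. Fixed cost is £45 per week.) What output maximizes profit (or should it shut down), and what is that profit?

Q = 4; profit = £165

Tabulate TR − TC: Q=0: -45; Q=1: 13; Q=2: 73; Q=3: 128; Q=4: 165; Q=5: 163; Q=6: 121.
Profit is maximized at Q = 4. AVC there is 134/4 = £33.50 ≤ P, so producing beats shutting down (which would give -£45).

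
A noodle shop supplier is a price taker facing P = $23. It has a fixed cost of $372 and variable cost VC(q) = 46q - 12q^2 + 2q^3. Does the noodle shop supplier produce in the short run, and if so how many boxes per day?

Strip out fixed cost: VC = 46q - 12q^2 + 2q^3. Then AVC = 46 - 12q + 2q^2 and MC = 46 - 24q + 6q^2.
AVC hits its minimum where MC = AVC, at q = 3, giving min AVC = 46 - 12·3 + 2·3^2 = $28.
Since P = $23 < min AVC = $28, price fails to cover variable cost at any output.
Best response: produce nothing and absorb the $372 fixed cost.

Shut down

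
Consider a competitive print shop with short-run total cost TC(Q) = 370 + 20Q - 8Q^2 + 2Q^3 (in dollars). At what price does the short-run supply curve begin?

$12 per unit

The shutdown price is the minimum of AVC. VC = 20Q - 8Q^2 + 2Q^3, so AVC = 20 - 8Q + 2Q^2.
dAVC/dQ = -8 + 4Q = 0 gives Q = 2. min AVC = 20 - 8·2 + 2·2^2 = 12.
For P < $12 the firm produces nothing.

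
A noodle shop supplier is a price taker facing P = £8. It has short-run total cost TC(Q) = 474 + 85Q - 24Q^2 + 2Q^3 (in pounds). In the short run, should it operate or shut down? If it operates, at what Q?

Shut down

Variable cost is VC = 85Q - 24Q^2 + 2Q^3, so AVC = VC/Q = 85 - 24Q + 2Q^2 and MC = dTC/dQ = 85 - 48Q + 6Q^2.
AVC is minimized where dAVC/dQ = -24 + 4Q = 0, at Q = 6; min AVC = 85 - 24·6 + 2·6^2 = £13.
P = £8 lies below min AVC = £13; no output level covers variable cost.
The firm minimizes its loss by shutting down and losing only its fixed cost of £474.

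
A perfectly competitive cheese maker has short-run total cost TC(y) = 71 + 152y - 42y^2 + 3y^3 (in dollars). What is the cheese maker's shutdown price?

Short-run supply begins at min AVC. From VC = 152y - 42y^2 + 3y^3, AVC = 152 - 42y + 3y^2.
At the minimum of AVC, MC = AVC. MC = 152 - 84y + 9y^2; setting MC = AVC gives 6y^2 - 42y = 0, so y = 7. min AVC = 5.
For P < $5 the firm produces nothing.

$5 per unit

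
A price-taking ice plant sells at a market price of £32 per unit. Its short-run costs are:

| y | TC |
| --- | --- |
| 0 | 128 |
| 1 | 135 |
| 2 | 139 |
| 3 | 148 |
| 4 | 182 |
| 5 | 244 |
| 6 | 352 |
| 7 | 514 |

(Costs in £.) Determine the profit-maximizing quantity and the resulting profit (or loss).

y = 3; profit = -£52

Profit at each row (π = 32y − TC): y=0: -128; y=1: -103; y=2: -75; y=3: -52; y=4: -54; y=5: -84; y=6: -160; y=7: -290.
Profit is maximized at y = 3. AVC there is 20/3 = £6.67 ≤ P, so producing beats shutting down (which would give -£128).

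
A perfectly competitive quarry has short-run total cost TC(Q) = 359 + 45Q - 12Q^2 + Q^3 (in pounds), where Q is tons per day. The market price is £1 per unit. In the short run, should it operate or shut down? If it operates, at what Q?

Shut down

Variable cost is VC = 45Q - 12Q^2 + Q^3, so AVC = VC/Q = 45 - 12Q + Q^2 and MC = dTC/dQ = 45 - 24Q + 3Q^2.
The AVC parabola has its vertex at Q = 12/2 = 6, where AVC = 45 - 12·6 + 6^2 = £9.
Since P = £1 < min AVC = £9, price fails to cover variable cost at any output.
Best response: produce nothing and absorb the £359 fixed cost.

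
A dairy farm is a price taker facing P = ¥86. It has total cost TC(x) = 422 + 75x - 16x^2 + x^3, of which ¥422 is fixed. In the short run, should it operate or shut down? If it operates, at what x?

Strip out fixed cost: VC = 75x - 16x^2 + x^3. Then AVC = 75 - 16x + x^2 and MC = 75 - 32x + 3x^2.
AVC is minimized where dAVC/dx = -16 + 2x = 0, at x = 8; min AVC = 75 - 16·8 + 8^2 = ¥11.
Since P = ¥86 ≥ min AVC = ¥11, price covers variable cost and the firm should produce.
Set P = MC: 86 = 75 - 32x + 3x^2 → -11 - 32x + 3x^2 = 0. The roots are x = -1/3 and x = 11; the profit-maximizing output is on the rising part of MC, so x* = 11.
Check: AVC at x = 11 is ¥20 ≤ P, so revenue covers variable cost.
Profit = P·x − TC = 86·11 − 642 = ¥304.

Produce at x = 11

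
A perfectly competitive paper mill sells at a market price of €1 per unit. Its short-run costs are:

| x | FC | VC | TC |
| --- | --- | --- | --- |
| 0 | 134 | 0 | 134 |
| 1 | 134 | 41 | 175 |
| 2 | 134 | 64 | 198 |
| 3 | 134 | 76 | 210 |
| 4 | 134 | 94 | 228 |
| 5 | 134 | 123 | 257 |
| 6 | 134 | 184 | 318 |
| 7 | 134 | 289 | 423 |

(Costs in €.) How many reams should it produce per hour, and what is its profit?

x = 0 (shut down); profit = -€134

Compute π = P·x − TC at each output: x=0: -134; x=1: -174; x=2: -196; x=3: -207; x=4: -224; x=5: -252; x=6: -312; x=7: -416.
Profit is highest at x = 0. Equivalently, the lowest AVC in the table is 94/4 ≈ €23.50 at x = 4, and P = €1 falls below it — price never covers variable cost, so the firm shuts down and loses only its fixed cost.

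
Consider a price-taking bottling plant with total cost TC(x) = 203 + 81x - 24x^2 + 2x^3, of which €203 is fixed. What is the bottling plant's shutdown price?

€9 per unit

Short-run supply begins at min AVC. From VC = 81x - 24x^2 + 2x^3, AVC = 81 - 24x + 2x^2.
At the minimum of AVC, MC = AVC. MC = 81 - 48x + 6x^2; setting MC = AVC gives 4x^2 - 24x = 0, so x = 6. min AVC = 9.
So the shutdown price is €9.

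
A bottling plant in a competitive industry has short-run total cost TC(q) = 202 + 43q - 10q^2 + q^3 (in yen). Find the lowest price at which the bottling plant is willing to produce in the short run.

The firm shuts down when price falls below the minimum of average variable cost. AVC = VC/q = 43 - 10q + q^2.
At the minimum of AVC, MC = AVC. MC = 43 - 20q + 3q^2; setting MC = AVC gives 2q^2 - 10q = 0, so q = 5. min AVC = 18.
The firm shuts down for any P below ¥18.

¥18 per unit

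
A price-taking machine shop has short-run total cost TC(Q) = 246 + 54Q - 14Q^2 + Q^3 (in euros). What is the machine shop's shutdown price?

€5 per unit

Short-run supply begins at min AVC. From VC = 54Q - 14Q^2 + Q^3, AVC = 54 - 14Q + Q^2.
At the minimum of AVC, MC = AVC. MC = 54 - 28Q + 3Q^2; setting MC = AVC gives 2Q^2 - 14Q = 0, so Q = 7. min AVC = 5.
The firm shuts down for any P below €5.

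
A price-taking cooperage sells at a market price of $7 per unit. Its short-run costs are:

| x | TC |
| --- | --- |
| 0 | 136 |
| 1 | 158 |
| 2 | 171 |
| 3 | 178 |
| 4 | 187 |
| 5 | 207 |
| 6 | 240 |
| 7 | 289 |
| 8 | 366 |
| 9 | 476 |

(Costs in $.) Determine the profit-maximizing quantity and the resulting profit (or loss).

x = 0 (shut down); profit = -$136

Compute π = P·x − TC at each output: x=0: -136; x=1: -151; x=2: -157; x=3: -157; x=4: -159; x=5: -172; x=6: -198; x=7: -240; x=8: -310; x=9: -413.
Profit is highest at x = 0. Equivalently, the lowest AVC in the table is 51/4 ≈ $12.75 at x = 4, and P = $7 falls below it — price never covers variable cost, so the firm shuts down and loses only its fixed cost.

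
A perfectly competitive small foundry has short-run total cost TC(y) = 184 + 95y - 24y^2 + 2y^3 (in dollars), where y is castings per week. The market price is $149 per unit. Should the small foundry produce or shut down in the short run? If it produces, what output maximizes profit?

Variable cost is VC = 95y - 24y^2 + 2y^3, so AVC = VC/y = 95 - 24y + 2y^2 and MC = dTC/dy = 95 - 48y + 6y^2.
AVC hits its minimum where MC = AVC, at y = 6, giving min AVC = 95 - 24·6 + 2·6^2 = $23.
Since P = $149 ≥ min AVC = $23, price covers variable cost and the firm should produce.
Solving P = MC: -54 - 48y + 6y^2 = 0 ⇒ y = -1 or 9. On the upward-sloping branch, y* = 9.
Check: AVC at y = 9 is $41 ≤ P, so revenue covers variable cost.
Profit = P·y − TC = 149·9 − 553 = $788.

Produce at y = 9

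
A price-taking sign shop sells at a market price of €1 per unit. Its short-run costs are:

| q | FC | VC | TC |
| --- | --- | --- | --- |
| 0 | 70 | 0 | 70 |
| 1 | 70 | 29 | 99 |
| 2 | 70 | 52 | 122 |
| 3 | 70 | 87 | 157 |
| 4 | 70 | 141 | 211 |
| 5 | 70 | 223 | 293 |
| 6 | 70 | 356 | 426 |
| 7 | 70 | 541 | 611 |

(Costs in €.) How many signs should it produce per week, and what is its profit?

q = 0 (shut down); profit = -€70

Tabulate TR − TC: q=0: -70; q=1: -98; q=2: -120; q=3: -154; q=4: -207; q=5: -288; q=6: -420; q=7: -604.
Profit is highest at q = 0. Equivalently, the lowest AVC in the table is 52/2 ≈ €26 at q = 2, and P = €1 falls below it — price never covers variable cost, so the firm shuts down and loses only its fixed cost.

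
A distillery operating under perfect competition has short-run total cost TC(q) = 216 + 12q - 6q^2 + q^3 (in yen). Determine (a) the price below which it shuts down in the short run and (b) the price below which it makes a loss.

Shutdown price = ¥3; break-even price = ¥48

AVC = 12 - 6q + q^2; minimized at q = 3, giving min AVC = ¥3. That is the shutdown price.
ATC = 216/q + 12 - 6q + q^2. Setting dATC/dq = −216/q^2 − 6 + 2q = 0 gives q = 6 (since 2·6^3 − 6·6^2 = 216).
min ATC = 216/6 + 12 − 6·6 + 6^2 = ¥48. That is the break-even price.
Between these two prices the firm operates at a loss; above ¥48 it earns a profit.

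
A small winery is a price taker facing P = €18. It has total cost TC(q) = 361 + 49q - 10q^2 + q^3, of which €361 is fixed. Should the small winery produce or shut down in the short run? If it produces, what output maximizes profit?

Shut down

Variable cost is VC = 49q - 10q^2 + q^3, so AVC = VC/q = 49 - 10q + q^2 and MC = dTC/dq = 49 - 20q + 3q^2.
AVC hits its minimum where MC = AVC, at q = 5, giving min AVC = 49 - 10·5 + 5^2 = €24.
With P < min AVC (€18 < €24), every unit sold adds to the loss.
Best response: produce nothing and absorb the €361 fixed cost.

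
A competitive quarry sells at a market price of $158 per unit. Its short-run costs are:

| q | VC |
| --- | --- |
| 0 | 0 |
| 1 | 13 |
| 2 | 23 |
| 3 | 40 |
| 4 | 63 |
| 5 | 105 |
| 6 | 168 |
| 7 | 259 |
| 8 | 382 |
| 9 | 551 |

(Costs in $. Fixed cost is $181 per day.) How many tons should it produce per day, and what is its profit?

Compute π = P·q − TC at each output: q=0: -181; q=1: -36; q=2: 112; q=3: 253; q=4: 388; q=5: 504; q=6: 599; q=7: 666; q=8: 701; q=9: 690.
Profit is maximized at q = 8. AVC there is 382/8 = $47.75 ≤ P, so producing beats shutting down (which would give -$181).

q = 8; profit = $701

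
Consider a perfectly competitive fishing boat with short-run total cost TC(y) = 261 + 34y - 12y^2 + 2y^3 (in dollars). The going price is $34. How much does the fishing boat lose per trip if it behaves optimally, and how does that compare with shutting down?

AVC = 34 - 12y + 2y^2; min AVC = $16 at y = 3. Since P = $34 ≥ min AVC, the firm produces.
MC = 34 - 24y + 6y^2. Setting P = MC and taking the root on the rising branch gives y* = 4.
TR = 34·4 = 136. TC = 261 + 72 = 333. Profit = 136 − 333 = -$197.
By producing, the firm covers all variable cost plus $64 of fixed cost; shutting down would lose the full $261.

Profit = -$197 at y = 4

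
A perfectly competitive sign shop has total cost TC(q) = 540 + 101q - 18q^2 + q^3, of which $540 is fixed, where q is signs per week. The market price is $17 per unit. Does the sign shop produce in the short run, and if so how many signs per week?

From TC, MC = TC'(q) = 101 - 36q + 3q^2 and AVC = VC/q = 101 - 18q + q^2.
AVC is minimized where dAVC/dq = -18 + 2q = 0, at q = 9; min AVC = 101 - 18·9 + 9^2 = $20.
Since P = $17 < min AVC = $20, price fails to cover variable cost at any output.
The firm minimizes its loss by shutting down and losing only its fixed cost of $540.

Shut down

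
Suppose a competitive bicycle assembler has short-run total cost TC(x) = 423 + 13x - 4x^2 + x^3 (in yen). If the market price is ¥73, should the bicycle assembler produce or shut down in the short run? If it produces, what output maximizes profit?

Variable cost is VC = 13x - 4x^2 + x^3, so AVC = VC/x = 13 - 4x + x^2 and MC = dTC/dx = 13 - 8x + 3x^2.
AVC hits its minimum where MC = AVC, at x = 2, giving min AVC = 13 - 4·2 + 2^2 = ¥9.
Because ¥73 ≥ ¥9, revenue can cover variable cost; the firm operates.
Set P = MC: 73 = 13 - 8x + 3x^2 → -60 - 8x + 3x^2 = 0. The roots are x = -10/3 and x = 6; the profit-maximizing output is on the rising part of MC, so x* = 6.
Check: AVC at x = 6 is ¥25 ≤ P, so revenue covers variable cost.
Profit = P·x − TC = 73·6 − 573 = -¥135, a loss, but smaller than the ¥423 fixed cost the firm would lose by shutting down.

Produce at x = 6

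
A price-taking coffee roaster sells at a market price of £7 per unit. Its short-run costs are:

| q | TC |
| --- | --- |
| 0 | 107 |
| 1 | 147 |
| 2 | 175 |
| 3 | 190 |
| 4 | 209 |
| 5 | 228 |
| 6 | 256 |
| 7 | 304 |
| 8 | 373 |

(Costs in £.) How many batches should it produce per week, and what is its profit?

q = 0 (shut down); profit = -£107

Compute π = P·q − TC at each output: q=0: -107; q=1: -140; q=2: -161; q=3: -169; q=4: -181; q=5: -193; q=6: -214; q=7: -255; q=8: -317.
Profit is highest at q = 0. Equivalently, the lowest AVC in the table is 121/5 ≈ £24.20 at q = 5, and P = £7 falls below it — price never covers variable cost, so the firm shuts down and loses only its fixed cost.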